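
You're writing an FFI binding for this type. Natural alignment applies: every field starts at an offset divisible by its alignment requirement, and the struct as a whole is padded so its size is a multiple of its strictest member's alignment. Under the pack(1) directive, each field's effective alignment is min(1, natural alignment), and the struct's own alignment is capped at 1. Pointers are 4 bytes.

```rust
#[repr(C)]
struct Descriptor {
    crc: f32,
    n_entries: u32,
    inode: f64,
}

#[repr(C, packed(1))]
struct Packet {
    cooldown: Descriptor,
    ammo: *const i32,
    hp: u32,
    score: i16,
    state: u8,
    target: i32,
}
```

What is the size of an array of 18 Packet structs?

558

Descriptor: 0..4  crc  (4B, 4-aligned); 4..8  n_entries  (4B, 4-aligned); 8..16  inode  (8B, 8-aligned); sizeof = 16, alignof = 8
0..16  cooldown  (16B, 1-aligned)
16..20  ammo  (4B, 1-aligned)
20..24  hp  (4B, 1-aligned)
24..26  score  (2B, 1-aligned)
26..27  state  (1B, 1-aligned)
27..31  target  (4B, 1-aligned)
sizeof = 31, alignof = 1
array of 18: 18 × 31 = 558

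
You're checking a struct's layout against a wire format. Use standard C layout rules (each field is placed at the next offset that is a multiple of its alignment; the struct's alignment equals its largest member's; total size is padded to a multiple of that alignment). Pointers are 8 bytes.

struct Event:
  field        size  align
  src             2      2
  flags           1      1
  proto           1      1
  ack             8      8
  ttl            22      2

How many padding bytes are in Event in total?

6

src at 0 (size 2, align 2) → ends 2
flags at 2 (size 1, align 1) → ends 3
proto at 3 (size 1, align 1) → ends 4
pad 4 to align 8 for ack
ack at 8 (size 8, align 8) → ends 16
ttl at 16 (size 22, align 2) → ends 38
tail pad 2 to reach multiple of 8
total 40 bytes, alignment 8
data bytes 34, size 40 → padding 6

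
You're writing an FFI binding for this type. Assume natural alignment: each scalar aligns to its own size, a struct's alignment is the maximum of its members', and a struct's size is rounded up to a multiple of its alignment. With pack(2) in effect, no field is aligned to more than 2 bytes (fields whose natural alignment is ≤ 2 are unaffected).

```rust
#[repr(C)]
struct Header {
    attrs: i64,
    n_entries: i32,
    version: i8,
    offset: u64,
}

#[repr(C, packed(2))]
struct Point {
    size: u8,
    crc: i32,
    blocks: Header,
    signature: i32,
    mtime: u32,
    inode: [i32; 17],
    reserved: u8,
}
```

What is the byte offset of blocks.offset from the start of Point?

22

Header: @0: attrs [8B, align 8] → 8; @8: n_entries [4B, align 4] → 12; @12: version [1B, align 1] → 13; +3 pad (align 8); @16: offset [8B, align 8] → 24; size 24, align 8
@0: size [1B, align 1] → 1
+1 pad (align 2)
@2: crc [4B, align 2] → 6
@6: blocks [24B, align 2] → 30
within Header: offset at 16
6 + 16 = 22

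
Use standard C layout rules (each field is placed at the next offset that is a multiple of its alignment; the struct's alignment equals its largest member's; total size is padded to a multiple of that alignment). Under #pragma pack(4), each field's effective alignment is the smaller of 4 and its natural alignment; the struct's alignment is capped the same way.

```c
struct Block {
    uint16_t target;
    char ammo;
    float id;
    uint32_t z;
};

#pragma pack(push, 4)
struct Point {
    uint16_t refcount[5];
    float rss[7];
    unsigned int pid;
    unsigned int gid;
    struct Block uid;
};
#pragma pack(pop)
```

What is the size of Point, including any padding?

60

Block: 0..2  target  (2B, 2-aligned); 2..3  ammo  (1B, 1-aligned); 3..4  -- padding (1B); 4..8  id  (4B, 4-aligned); 8..12  z  (4B, 4-aligned); sizeof = 12, alignof = 4
0..10  refcount  (10B, 2-aligned)
10..12  -- padding (2B)
12..40  rss  (28B, 4-aligned)
40..44  pid  (4B, 4-aligned)
44..48  gid  (4B, 4-aligned)
48..60  uid  (12B, 4-aligned)
sizeof = 60, alignof = 4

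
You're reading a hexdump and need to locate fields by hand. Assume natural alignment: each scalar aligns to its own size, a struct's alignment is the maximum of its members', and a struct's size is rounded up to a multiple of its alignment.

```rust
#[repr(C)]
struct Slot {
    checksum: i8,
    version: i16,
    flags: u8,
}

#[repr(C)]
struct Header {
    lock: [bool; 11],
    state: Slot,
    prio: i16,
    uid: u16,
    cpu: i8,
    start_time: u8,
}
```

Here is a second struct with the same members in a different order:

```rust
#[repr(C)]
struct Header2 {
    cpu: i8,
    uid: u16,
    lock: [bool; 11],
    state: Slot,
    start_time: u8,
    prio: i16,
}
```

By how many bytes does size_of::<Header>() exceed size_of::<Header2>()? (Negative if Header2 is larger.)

-2

Slot: checksum at 0 (size 1, align 1) → ends 1; pad 1 to align 2 for version; version at 2 (size 2, align 2) → ends 4; flags at 4 (size 1, align 1) → ends 5; tail pad 1 to reach multiple of 2; total 6 bytes, alignment 2
lock at 0 (size 11, align 1) → ends 11
pad 1 to align 2 for state
state at 12 (size 6, align 2) → ends 18
prio at 18 (size 2, align 2) → ends 20
uid at 20 (size 2, align 2) → ends 22
cpu at 22 (size 1, align 1) → ends 23
start_time at 23 (size 1, align 1) → ends 24
total 24 bytes, alignment 2
— Header2 —
cpu at 0 (size 1, align 1) → ends 1
pad 1 to align 2 for uid
uid at 2 (size 2, align 2) → ends 4
lock at 4 (size 11, align 1) → ends 15
pad 1 to align 2 for state
state at 16 (size 6, align 2) → ends 22
start_time at 22 (size 1, align 1) → ends 23
pad 1 to align 2 for prio
prio at 24 (size 2, align 2) → ends 26
total 26 bytes, alignment 2
24 − 26 = -2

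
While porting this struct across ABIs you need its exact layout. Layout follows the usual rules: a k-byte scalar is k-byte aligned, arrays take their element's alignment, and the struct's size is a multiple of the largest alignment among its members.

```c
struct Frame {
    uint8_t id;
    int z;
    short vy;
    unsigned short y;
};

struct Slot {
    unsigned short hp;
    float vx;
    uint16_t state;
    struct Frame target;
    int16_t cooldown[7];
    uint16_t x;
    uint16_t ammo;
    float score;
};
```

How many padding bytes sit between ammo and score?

2

Frame: id at 0 (size 1, align 1) → ends 1; pad 3 to align 4 for z; z at 4 (size 4, align 4) → ends 8; vy at 8 (size 2, align 2) → ends 10; y at 10 (size 2, align 2) → ends 12; total 12 bytes, alignment 4
hp at 0 (size 2, align 2) → ends 2
pad 2 to align 4 for vx
vx at 4 (size 4, align 4) → ends 8
state at 8 (size 2, align 2) → ends 10
pad 2 to align 4 for target
target at 12 (size 12, align 4) → ends 24
cooldown at 24 (size 14, align 2) → ends 38
x at 38 (size 2, align 2) → ends 40
ammo at 40 (size 2, align 2) → ends 42
pad 2 to align 4 for score
score at 44 (size 4, align 4) → ends 48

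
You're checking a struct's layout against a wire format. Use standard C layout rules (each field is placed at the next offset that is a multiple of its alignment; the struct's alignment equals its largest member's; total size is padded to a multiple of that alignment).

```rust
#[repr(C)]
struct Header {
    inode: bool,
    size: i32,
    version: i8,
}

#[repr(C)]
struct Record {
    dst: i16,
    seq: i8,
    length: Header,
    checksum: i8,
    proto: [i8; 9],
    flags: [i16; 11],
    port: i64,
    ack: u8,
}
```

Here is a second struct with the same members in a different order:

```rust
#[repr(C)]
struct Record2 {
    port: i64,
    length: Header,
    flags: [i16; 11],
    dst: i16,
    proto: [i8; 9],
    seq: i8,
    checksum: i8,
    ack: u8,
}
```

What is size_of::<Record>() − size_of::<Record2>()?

Header: 0..1  inode  (1B, 1-aligned); 1..4  -- padding (3B); 4..8  size  (4B, 4-aligned); 8..9  version  (1B, 1-aligned); 9..12  -- tail padding (3B); sizeof = 12, alignof = 4
0..2  dst  (2B, 2-aligned)
2..3  seq  (1B, 1-aligned)
3..4  -- padding (1B)
4..16  length  (12B, 4-aligned)
16..17  checksum  (1B, 1-aligned)
17..26  proto  (9B, 1-aligned)
26..48  flags  (22B, 2-aligned)
48..56  port  (8B, 8-aligned)
56..57  ack  (1B, 1-aligned)
57..64  -- tail padding (7B)
sizeof = 64, alignof = 8
— Record2 —
0..8  port  (8B, 8-aligned)
8..20  length  (12B, 4-aligned)
20..42  flags  (22B, 2-aligned)
42..44  dst  (2B, 2-aligned)
44..53  proto  (9B, 1-aligned)
53..54  seq  (1B, 1-aligned)
54..55  checksum  (1B, 1-aligned)
55..56  ack  (1B, 1-aligned)
sizeof = 56, alignof = 8
64 − 56 = 8

8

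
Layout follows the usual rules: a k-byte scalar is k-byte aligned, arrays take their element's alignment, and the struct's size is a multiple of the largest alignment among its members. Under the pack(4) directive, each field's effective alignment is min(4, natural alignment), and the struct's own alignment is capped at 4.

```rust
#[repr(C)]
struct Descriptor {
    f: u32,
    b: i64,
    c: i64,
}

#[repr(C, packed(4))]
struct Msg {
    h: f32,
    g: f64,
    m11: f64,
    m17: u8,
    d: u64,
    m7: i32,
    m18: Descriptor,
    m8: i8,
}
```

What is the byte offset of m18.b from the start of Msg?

Descriptor: 0..4  f  (4B, 4-aligned); 4..8  -- padding (4B); 8..16  b  (8B, 8-aligned); 16..24  c  (8B, 8-aligned); sizeof = 24, alignof = 8
0..4  h  (4B, 4-aligned)
4..12  g  (8B, 4-aligned)
12..20  m11  (8B, 4-aligned)
20..21  m17  (1B, 1-aligned)
21..24  -- padding (3B)
24..32  d  (8B, 4-aligned)
32..36  m7  (4B, 4-aligned)
36..60  m18  (24B, 4-aligned)
within Descriptor: b at 8
36 + 8 = 44

44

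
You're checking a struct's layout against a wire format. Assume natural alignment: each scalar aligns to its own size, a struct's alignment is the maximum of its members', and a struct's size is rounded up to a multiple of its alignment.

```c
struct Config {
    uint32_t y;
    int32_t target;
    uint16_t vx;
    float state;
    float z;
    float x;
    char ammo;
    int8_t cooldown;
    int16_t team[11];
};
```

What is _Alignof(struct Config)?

member alignments: y=4, target=4, vx=2, state=4, z=4, x=4, ammo=1, cooldown=1, team=2
max = 4

4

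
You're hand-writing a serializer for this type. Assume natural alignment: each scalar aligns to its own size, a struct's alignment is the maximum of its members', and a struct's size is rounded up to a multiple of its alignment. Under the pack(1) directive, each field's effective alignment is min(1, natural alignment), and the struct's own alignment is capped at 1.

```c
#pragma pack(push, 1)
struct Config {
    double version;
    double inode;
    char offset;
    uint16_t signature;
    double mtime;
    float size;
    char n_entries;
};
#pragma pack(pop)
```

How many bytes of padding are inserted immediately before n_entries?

0

version at 0 (size 8, align 1) → ends 8
inode at 8 (size 8, align 1) → ends 16
offset at 16 (size 1, align 1) → ends 17
signature at 17 (size 2, align 1) → ends 19
mtime at 19 (size 8, align 1) → ends 27
size at 27 (size 4, align 1) → ends 31
n_entries at 31 (size 1, align 1) → ends 32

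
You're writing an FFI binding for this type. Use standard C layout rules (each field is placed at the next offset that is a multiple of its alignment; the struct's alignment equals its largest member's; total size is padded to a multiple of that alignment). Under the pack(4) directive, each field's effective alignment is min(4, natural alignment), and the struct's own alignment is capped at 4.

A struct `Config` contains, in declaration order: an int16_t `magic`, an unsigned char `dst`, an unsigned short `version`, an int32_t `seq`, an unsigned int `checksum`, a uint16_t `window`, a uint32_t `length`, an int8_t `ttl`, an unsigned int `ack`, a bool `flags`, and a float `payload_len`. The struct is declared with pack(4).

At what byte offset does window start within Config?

16

@0: magic [2B, align 2] → 2
@2: dst [1B, align 1] → 3
+1 pad (align 2)
@4: version [2B, align 2] → 6
+2 pad (align 4)
@8: seq [4B, align 4] → 12
@12: checksum [4B, align 4] → 16
@16: window [2B, align 2] → 18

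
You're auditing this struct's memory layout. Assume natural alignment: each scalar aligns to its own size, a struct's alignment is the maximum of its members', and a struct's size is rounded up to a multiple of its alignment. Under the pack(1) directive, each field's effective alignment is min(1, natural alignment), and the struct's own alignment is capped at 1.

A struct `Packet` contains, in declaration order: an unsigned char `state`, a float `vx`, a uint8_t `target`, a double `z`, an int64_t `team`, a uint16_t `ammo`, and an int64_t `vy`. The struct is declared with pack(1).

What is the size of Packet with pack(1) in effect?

32

0..1  state  (1B, 1-aligned)
1..5  vx  (4B, 1-aligned)
5..6  target  (1B, 1-aligned)
6..14  z  (8B, 1-aligned)
14..22  team  (8B, 1-aligned)
22..24  ammo  (2B, 1-aligned)
24..32  vy  (8B, 1-aligned)
sizeof = 32, alignof = 1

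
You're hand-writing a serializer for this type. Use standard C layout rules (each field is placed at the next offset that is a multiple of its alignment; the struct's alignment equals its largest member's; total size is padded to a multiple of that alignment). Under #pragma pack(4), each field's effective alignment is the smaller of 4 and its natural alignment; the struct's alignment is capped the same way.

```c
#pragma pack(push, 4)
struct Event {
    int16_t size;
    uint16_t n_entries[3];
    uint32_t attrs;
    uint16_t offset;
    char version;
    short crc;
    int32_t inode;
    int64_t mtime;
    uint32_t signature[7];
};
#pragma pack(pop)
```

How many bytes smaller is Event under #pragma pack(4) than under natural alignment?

natural layout:
  0..2  size  (2B, 2-aligned)
  2..8  n_entries  (6B, 2-aligned)
  8..12  attrs  (4B, 4-aligned)
  12..14  offset  (2B, 2-aligned)
  14..15  version  (1B, 1-aligned)
  15..16  -- padding (1B)
  16..18  crc  (2B, 2-aligned)
  18..20  -- padding (2B)
  20..24  inode  (4B, 4-aligned)
  24..32  mtime  (8B, 8-aligned)
  32..60  signature  (28B, 4-aligned)
  60..64  -- tail padding (4B)
  sizeof = 64, alignof = 8
packed(4) layout:
  0..2  size  (2B, 2-aligned)
  2..8  n_entries  (6B, 2-aligned)
  8..12  attrs  (4B, 4-aligned)
  12..14  offset  (2B, 2-aligned)
  14..15  version  (1B, 1-aligned)
  15..16  -- padding (1B)
  16..18  crc  (2B, 2-aligned)
  18..20  -- padding (2B)
  20..24  inode  (4B, 4-aligned)
  24..32  mtime  (8B, 4-aligned)
  32..60  signature  (28B, 4-aligned)
  sizeof = 60, alignof = 4
64 − 60 = 4

4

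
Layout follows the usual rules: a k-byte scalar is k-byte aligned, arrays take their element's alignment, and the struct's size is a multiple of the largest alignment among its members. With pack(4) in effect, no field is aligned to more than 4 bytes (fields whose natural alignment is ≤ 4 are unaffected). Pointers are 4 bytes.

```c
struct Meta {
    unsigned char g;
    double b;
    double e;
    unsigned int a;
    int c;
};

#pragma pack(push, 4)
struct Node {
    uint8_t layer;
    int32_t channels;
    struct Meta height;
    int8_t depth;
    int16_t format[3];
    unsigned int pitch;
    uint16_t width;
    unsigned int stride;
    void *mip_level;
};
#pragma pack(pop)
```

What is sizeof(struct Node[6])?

Meta: g at 0 (size 1, align 1) → ends 1; pad 7 to align 8 for b; b at 8 (size 8, align 8) → ends 16; e at 16 (size 8, align 8) → ends 24; a at 24 (size 4, align 4) → ends 28; c at 28 (size 4, align 4) → ends 32; total 32 bytes, alignment 8
layer at 0 (size 1, align 1) → ends 1
pad 3 to align 4 for channels
channels at 4 (size 4, align 4) → ends 8
height at 8 (size 32, align 4) → ends 40
depth at 40 (size 1, align 1) → ends 41
pad 1 to align 2 for format
format at 42 (size 6, align 2) → ends 48
pitch at 48 (size 4, align 4) → ends 52
width at 52 (size 2, align 2) → ends 54
pad 2 to align 4 for stride
stride at 56 (size 4, align 4) → ends 60
mip_level at 60 (size 4, align 4) → ends 64
total 64 bytes, alignment 4
array of 6: 6 × 64 = 384

384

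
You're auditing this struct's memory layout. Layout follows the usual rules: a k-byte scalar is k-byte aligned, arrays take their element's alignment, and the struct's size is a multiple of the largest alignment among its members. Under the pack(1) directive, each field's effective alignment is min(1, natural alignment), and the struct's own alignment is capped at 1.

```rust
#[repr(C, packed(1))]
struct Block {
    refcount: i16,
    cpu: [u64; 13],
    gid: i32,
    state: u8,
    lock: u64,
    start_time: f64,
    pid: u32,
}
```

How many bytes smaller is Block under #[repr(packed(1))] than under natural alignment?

natural layout:
  0..2  refcount  (2B, 2-aligned)
  2..8  -- padding (6B)
  8..112  cpu  (104B, 8-aligned)
  112..116  gid  (4B, 4-aligned)
  116..117  state  (1B, 1-aligned)
  117..120  -- padding (3B)
  120..128  lock  (8B, 8-aligned)
  128..136  start_time  (8B, 8-aligned)
  136..140  pid  (4B, 4-aligned)
  140..144  -- tail padding (4B)
  sizeof = 144, alignof = 8
packed(1) layout:
  0..2  refcount  (2B, 1-aligned)
  2..106  cpu  (104B, 1-aligned)
  106..110  gid  (4B, 1-aligned)
  110..111  state  (1B, 1-aligned)
  111..119  lock  (8B, 1-aligned)
  119..127  start_time  (8B, 1-aligned)
  127..131  pid  (4B, 1-aligned)
  sizeof = 131, alignof = 1
144 − 131 = 13

13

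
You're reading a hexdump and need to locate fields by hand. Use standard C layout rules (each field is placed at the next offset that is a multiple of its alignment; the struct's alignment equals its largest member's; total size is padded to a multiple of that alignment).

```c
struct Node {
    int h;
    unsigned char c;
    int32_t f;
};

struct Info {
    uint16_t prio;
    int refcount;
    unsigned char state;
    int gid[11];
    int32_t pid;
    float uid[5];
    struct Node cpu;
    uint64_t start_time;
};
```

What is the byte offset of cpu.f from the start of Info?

Node: @0: h [4B, align 4] → 4; @4: c [1B, align 1] → 5; +3 pad (align 4); @8: f [4B, align 4] → 12; size 12, align 4
@0: prio [2B, align 2] → 2
+2 pad (align 4)
@4: refcount [4B, align 4] → 8
@8: state [1B, align 1] → 9
+3 pad (align 4)
@12: gid [44B, align 4] → 56
@56: pid [4B, align 4] → 60
@60: uid [20B, align 4] → 80
@80: cpu [12B, align 4] → 92
within Node: f at 8
80 + 8 = 88

88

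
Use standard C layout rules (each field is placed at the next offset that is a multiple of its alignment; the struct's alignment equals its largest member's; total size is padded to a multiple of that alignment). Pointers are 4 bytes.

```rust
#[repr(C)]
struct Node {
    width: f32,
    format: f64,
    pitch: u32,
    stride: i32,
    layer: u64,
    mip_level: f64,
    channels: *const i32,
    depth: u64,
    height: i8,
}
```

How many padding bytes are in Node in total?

@0: width [4B, align 4] → 4
+4 pad (align 8)
@8: format [8B, align 8] → 16
@16: pitch [4B, align 4] → 20
@20: stride [4B, align 4] → 24
@24: layer [8B, align 8] → 32
@32: mip_level [8B, align 8] → 40
@40: channels [4B, align 4] → 44
+4 pad (align 8)
@48: depth [8B, align 8] → 56
@56: height [1B, align 1] → 57
+7 tail pad (align 8)
size 64, align 8
data bytes 49, size 64 → padding 15

15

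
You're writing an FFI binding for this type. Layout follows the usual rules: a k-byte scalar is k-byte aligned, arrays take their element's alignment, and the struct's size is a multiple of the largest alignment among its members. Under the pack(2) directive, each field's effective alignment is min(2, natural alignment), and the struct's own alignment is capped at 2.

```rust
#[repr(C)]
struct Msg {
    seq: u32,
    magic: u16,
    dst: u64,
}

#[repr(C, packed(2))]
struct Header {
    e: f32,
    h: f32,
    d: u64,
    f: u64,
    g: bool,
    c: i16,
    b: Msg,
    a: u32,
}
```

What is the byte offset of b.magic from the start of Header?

32

Msg: 0..4  seq  (4B, 4-aligned); 4..6  magic  (2B, 2-aligned); 6..8  -- padding (2B); 8..16  dst  (8B, 8-aligned); sizeof = 16, alignof = 8
0..4  e  (4B, 2-aligned)
4..8  h  (4B, 2-aligned)
8..16  d  (8B, 2-aligned)
16..24  f  (8B, 2-aligned)
24..25  g  (1B, 1-aligned)
25..26  -- padding (1B)
26..28  c  (2B, 2-aligned)
28..44  b  (16B, 2-aligned)
within Msg: magic at 4
28 + 4 = 32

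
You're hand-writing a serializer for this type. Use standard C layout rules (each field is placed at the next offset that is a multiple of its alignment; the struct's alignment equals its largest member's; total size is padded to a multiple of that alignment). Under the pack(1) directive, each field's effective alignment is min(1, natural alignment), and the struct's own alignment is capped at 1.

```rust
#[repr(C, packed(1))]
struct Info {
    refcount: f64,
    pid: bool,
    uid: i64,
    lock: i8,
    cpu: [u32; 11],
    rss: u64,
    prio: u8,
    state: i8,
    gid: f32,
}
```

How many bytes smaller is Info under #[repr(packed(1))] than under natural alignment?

natural layout:
  0..8  refcount  (8B, 8-aligned)
  8..9  pid  (1B, 1-aligned)
  9..16  -- padding (7B)
  16..24  uid  (8B, 8-aligned)
  24..25  lock  (1B, 1-aligned)
  25..28  -- padding (3B)
  28..72  cpu  (44B, 4-aligned)
  72..80  rss  (8B, 8-aligned)
  80..81  prio  (1B, 1-aligned)
  81..82  state  (1B, 1-aligned)
  82..84  -- padding (2B)
  84..88  gid  (4B, 4-aligned)
  sizeof = 88, alignof = 8
packed(1) layout:
  0..8  refcount  (8B, 1-aligned)
  8..9  pid  (1B, 1-aligned)
  9..17  uid  (8B, 1-aligned)
  17..18  lock  (1B, 1-aligned)
  18..62  cpu  (44B, 1-aligned)
  62..70  rss  (8B, 1-aligned)
  70..71  prio  (1B, 1-aligned)
  71..72  state  (1B, 1-aligned)
  72..76  gid  (4B, 1-aligned)
  sizeof = 76, alignof = 1
88 − 76 = 12

12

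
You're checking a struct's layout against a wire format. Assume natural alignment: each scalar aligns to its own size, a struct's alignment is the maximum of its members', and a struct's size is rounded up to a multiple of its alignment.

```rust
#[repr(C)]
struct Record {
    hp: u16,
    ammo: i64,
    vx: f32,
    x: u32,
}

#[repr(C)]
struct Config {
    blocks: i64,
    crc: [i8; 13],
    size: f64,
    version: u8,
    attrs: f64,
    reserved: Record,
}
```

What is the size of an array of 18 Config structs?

Record: 0..2  hp  (2B, 2-aligned); 2..8  -- padding (6B); 8..16  ammo  (8B, 8-aligned); 16..20  vx  (4B, 4-aligned); 20..24  x  (4B, 4-aligned); sizeof = 24, alignof = 8
0..8  blocks  (8B, 8-aligned)
8..21  crc  (13B, 1-aligned)
21..24  -- padding (3B)
24..32  size  (8B, 8-aligned)
32..33  version  (1B, 1-aligned)
33..40  -- padding (7B)
40..48  attrs  (8B, 8-aligned)
48..72  reserved  (24B, 8-aligned)
sizeof = 72, alignof = 8
array of 18: 18 × 72 = 1296

1296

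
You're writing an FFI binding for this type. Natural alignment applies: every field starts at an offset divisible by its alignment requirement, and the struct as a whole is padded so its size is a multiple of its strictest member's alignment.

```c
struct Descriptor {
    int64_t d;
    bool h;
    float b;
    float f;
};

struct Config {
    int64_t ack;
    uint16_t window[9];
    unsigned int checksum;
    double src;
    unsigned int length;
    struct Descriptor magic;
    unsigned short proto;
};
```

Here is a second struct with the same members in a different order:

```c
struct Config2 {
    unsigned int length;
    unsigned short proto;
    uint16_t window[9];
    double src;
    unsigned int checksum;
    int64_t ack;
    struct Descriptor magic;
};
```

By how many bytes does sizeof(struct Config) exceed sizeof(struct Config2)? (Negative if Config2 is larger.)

8

Descriptor: @0: d [8B, align 8] → 8; @8: h [1B, align 1] → 9; +3 pad (align 4); @12: b [4B, align 4] → 16; @16: f [4B, align 4] → 20; +4 tail pad (align 8); size 24, align 8
@0: ack [8B, align 8] → 8
@8: window [18B, align 2] → 26
+2 pad (align 4)
@28: checksum [4B, align 4] → 32
@32: src [8B, align 8] → 40
@40: length [4B, align 4] → 44
+4 pad (align 8)
@48: magic [24B, align 8] → 72
@72: proto [2B, align 2] → 74
+6 tail pad (align 8)
size 80, align 8
— Config2 —
@0: length [4B, align 4] → 4
@4: proto [2B, align 2] → 6
@6: window [18B, align 2] → 24
@24: src [8B, align 8] → 32
@32: checksum [4B, align 4] → 36
+4 pad (align 8)
@40: ack [8B, align 8] → 48
@48: magic [24B, align 8] → 72
size 72, align 8
80 − 72 = 8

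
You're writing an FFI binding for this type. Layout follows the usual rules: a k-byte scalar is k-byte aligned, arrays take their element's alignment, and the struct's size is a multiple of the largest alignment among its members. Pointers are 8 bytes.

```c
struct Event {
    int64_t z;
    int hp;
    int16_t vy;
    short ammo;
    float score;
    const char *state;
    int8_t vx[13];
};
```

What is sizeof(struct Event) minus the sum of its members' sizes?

7

0..8  z  (8B, 8-aligned)
8..12  hp  (4B, 4-aligned)
12..14  vy  (2B, 2-aligned)
14..16  ammo  (2B, 2-aligned)
16..20  score  (4B, 4-aligned)
20..24  -- padding (4B)
24..32  state  (8B, 8-aligned)
32..45  vx  (13B, 1-aligned)
45..48  -- tail padding (3B)
sizeof = 48, alignof = 8
data bytes 41, size 48 → padding 7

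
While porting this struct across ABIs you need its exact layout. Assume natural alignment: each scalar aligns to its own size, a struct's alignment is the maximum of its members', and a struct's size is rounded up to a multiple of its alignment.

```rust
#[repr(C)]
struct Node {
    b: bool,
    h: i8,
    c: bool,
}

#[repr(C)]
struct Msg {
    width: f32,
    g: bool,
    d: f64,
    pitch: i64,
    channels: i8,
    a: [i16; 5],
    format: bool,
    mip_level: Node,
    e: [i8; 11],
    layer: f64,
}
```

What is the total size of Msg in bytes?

64

Node: 0..1  b  (1B, 1-aligned); 1..2  h  (1B, 1-aligned); 2..3  c  (1B, 1-aligned); sizeof = 3, alignof = 1
0..4  width  (4B, 4-aligned)
4..5  g  (1B, 1-aligned)
5..8  -- padding (3B)
8..16  d  (8B, 8-aligned)
16..24  pitch  (8B, 8-aligned)
24..25  channels  (1B, 1-aligned)
25..26  -- padding (1B)
26..36  a  (10B, 2-aligned)
36..37  format  (1B, 1-aligned)
37..40  mip_level  (3B, 1-aligned)
40..51  e  (11B, 1-aligned)
51..56  -- padding (5B)
56..64  layer  (8B, 8-aligned)
sizeof = 64, alignof = 8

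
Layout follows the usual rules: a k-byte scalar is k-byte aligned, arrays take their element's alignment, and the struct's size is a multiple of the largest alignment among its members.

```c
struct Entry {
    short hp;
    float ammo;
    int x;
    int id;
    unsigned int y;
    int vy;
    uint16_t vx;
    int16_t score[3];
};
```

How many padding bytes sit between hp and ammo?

2

hp at 0 (size 2, align 2) → ends 2
pad 2 to align 4 for ammo
ammo at 4 (size 4, align 4) → ends 8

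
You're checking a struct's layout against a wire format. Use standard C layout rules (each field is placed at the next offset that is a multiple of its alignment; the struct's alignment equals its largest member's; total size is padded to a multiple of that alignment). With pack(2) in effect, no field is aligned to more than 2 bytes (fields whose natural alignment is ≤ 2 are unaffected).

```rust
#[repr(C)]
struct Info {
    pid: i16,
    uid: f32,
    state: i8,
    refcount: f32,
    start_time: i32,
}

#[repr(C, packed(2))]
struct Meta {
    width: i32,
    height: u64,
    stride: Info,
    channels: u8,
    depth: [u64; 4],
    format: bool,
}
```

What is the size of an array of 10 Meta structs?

680

Info: @0: pid [2B, align 2] → 2; +2 pad (align 4); @4: uid [4B, align 4] → 8; @8: state [1B, align 1] → 9; +3 pad (align 4); @12: refcount [4B, align 4] → 16; @16: start_time [4B, align 4] → 20; size 20, align 4
@0: width [4B, align 2] → 4
@4: height [8B, align 2] → 12
@12: stride [20B, align 2] → 32
@32: channels [1B, align 1] → 33
+1 pad (align 2)
@34: depth [32B, align 2] → 66
@66: format [1B, align 1] → 67
+1 tail pad (align 2)
size 68, align 2
array of 10: 10 × 68 = 680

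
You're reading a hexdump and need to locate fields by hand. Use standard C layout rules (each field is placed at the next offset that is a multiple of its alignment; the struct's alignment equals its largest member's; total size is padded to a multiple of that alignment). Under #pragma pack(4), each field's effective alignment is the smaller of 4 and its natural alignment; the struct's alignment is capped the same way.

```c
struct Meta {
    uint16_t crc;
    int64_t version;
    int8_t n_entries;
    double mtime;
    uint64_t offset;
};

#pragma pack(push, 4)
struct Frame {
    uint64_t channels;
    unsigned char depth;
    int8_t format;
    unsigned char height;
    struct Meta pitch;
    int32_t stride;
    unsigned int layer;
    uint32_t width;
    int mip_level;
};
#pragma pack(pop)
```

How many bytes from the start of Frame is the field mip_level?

Meta: @0: crc [2B, align 2] → 2; +6 pad (align 8); @8: version [8B, align 8] → 16; @16: n_entries [1B, align 1] → 17; +7 pad (align 8); @24: mtime [8B, align 8] → 32; @32: offset [8B, align 8] → 40; size 40, align 8
@0: channels [8B, align 4] → 8
@8: depth [1B, align 1] → 9
@9: format [1B, align 1] → 10
@10: height [1B, align 1] → 11
+1 pad (align 4)
@12: pitch [40B, align 4] → 52
@52: stride [4B, align 4] → 56
@56: layer [4B, align 4] → 60
@60: width [4B, align 4] → 64
@64: mip_level [4B, align 4] → 68

64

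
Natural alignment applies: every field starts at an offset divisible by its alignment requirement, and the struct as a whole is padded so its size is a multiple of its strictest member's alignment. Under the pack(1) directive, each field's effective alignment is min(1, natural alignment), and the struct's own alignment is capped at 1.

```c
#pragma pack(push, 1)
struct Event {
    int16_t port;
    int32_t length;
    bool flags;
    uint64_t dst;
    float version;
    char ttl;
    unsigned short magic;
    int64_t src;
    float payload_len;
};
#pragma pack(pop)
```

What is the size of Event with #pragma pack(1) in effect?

34

port at 0 (size 2, align 1) → ends 2
length at 2 (size 4, align 1) → ends 6
flags at 6 (size 1, align 1) → ends 7
dst at 7 (size 8, align 1) → ends 15
version at 15 (size 4, align 1) → ends 19
ttl at 19 (size 1, align 1) → ends 20
magic at 20 (size 2, align 1) → ends 22
src at 22 (size 8, align 1) → ends 30
payload_len at 30 (size 4, align 1) → ends 34
total 34 bytes, alignment 1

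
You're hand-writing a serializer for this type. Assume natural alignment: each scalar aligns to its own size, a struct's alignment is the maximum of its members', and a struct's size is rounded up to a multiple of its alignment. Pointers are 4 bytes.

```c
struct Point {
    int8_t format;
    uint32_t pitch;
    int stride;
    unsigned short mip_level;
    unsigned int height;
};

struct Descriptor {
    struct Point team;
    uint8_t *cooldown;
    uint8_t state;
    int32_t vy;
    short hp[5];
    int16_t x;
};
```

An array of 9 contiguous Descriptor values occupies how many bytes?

Point: format at 0 (size 1, align 1) → ends 1; pad 3 to align 4 for pitch; pitch at 4 (size 4, align 4) → ends 8; stride at 8 (size 4, align 4) → ends 12; mip_level at 12 (size 2, align 2) → ends 14; pad 2 to align 4 for height; height at 16 (size 4, align 4) → ends 20; total 20 bytes, alignment 4
team at 0 (size 20, align 4) → ends 20
cooldown at 20 (size 4, align 4) → ends 24
state at 24 (size 1, align 1) → ends 25
pad 3 to align 4 for vy
vy at 28 (size 4, align 4) → ends 32
hp at 32 (size 10, align 2) → ends 42
x at 42 (size 2, align 2) → ends 44
total 44 bytes, alignment 4
array of 9: 9 × 44 = 396

396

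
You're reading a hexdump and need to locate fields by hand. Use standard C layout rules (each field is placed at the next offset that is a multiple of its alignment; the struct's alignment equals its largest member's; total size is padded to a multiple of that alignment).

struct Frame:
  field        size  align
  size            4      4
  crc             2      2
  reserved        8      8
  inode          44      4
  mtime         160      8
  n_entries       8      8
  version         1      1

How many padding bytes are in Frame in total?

13

0..4  size  (4B, 4-aligned)
4..6  crc  (2B, 2-aligned)
6..8  -- padding (2B)
8..16  reserved  (8B, 8-aligned)
16..60  inode  (44B, 4-aligned)
60..64  -- padding (4B)
64..224  mtime  (160B, 8-aligned)
224..232  n_entries  (8B, 8-aligned)
232..233  version  (1B, 1-aligned)
233..240  -- tail padding (7B)
sizeof = 240, alignof = 8
data bytes 227, size 240 → padding 13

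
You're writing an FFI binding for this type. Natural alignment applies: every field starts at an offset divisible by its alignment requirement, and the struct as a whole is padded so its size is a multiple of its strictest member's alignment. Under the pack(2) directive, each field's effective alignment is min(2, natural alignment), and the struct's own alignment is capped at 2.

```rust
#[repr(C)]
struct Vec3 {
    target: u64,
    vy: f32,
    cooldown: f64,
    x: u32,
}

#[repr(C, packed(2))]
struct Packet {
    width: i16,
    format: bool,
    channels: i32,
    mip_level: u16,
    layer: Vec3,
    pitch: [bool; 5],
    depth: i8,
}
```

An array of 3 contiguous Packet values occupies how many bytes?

144

Vec3: target at 0 (size 8, align 8) → ends 8; vy at 8 (size 4, align 4) → ends 12; pad 4 to align 8 for cooldown; cooldown at 16 (size 8, align 8) → ends 24; x at 24 (size 4, align 4) → ends 28; tail pad 4 to reach multiple of 8; total 32 bytes, alignment 8
width at 0 (size 2, align 2) → ends 2
format at 2 (size 1, align 1) → ends 3
pad 1 to align 2 for channels
channels at 4 (size 4, align 2) → ends 8
mip_level at 8 (size 2, align 2) → ends 10
layer at 10 (size 32, align 2) → ends 42
pitch at 42 (size 5, align 1) → ends 47
depth at 47 (size 1, align 1) → ends 48
total 48 bytes, alignment 2
array of 3: 3 × 48 = 144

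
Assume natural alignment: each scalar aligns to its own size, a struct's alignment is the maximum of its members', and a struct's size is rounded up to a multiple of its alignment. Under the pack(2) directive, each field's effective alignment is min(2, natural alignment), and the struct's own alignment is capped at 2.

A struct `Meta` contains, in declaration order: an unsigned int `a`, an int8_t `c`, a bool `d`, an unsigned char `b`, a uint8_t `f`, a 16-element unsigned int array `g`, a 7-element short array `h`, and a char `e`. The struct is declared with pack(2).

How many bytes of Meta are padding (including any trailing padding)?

@0: a [4B, align 2] → 4
@4: c [1B, align 1] → 5
@5: d [1B, align 1] → 6
@6: b [1B, align 1] → 7
@7: f [1B, align 1] → 8
@8: g [64B, align 2] → 72
@72: h [14B, align 2] → 86
@86: e [1B, align 1] → 87
+1 tail pad (align 2)
size 88, align 2
data bytes 87, size 88 → padding 1

1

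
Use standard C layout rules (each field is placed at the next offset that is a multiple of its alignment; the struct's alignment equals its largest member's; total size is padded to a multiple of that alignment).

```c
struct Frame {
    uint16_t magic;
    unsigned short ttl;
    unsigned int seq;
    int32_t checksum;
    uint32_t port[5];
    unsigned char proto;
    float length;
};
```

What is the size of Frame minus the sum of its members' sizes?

0..2  magic  (2B, 2-aligned)
2..4  ttl  (2B, 2-aligned)
4..8  seq  (4B, 4-aligned)
8..12  checksum  (4B, 4-aligned)
12..32  port  (20B, 4-aligned)
32..33  proto  (1B, 1-aligned)
33..36  -- padding (3B)
36..40  length  (4B, 4-aligned)
sizeof = 40, alignof = 4
data bytes 37, size 40 → padding 3

3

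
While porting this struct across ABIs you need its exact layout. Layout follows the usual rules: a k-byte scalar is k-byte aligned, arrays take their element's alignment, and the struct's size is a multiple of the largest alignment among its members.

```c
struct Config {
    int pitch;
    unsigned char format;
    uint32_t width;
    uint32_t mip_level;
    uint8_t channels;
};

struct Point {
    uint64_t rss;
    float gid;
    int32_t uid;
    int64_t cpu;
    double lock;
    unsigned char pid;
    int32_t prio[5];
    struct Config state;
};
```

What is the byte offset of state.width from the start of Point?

Config: pitch at 0 (size 4, align 4) → ends 4; format at 4 (size 1, align 1) → ends 5; pad 3 to align 4 for width; width at 8 (size 4, align 4) → ends 12; mip_level at 12 (size 4, align 4) → ends 16; channels at 16 (size 1, align 1) → ends 17; tail pad 3 to reach multiple of 4; total 20 bytes, alignment 4
rss at 0 (size 8, align 8) → ends 8
gid at 8 (size 4, align 4) → ends 12
uid at 12 (size 4, align 4) → ends 16
cpu at 16 (size 8, align 8) → ends 24
lock at 24 (size 8, align 8) → ends 32
pid at 32 (size 1, align 1) → ends 33
pad 3 to align 4 for prio
prio at 36 (size 20, align 4) → ends 56
state at 56 (size 20, align 4) → ends 76
within Config: width at 8
56 + 8 = 64

64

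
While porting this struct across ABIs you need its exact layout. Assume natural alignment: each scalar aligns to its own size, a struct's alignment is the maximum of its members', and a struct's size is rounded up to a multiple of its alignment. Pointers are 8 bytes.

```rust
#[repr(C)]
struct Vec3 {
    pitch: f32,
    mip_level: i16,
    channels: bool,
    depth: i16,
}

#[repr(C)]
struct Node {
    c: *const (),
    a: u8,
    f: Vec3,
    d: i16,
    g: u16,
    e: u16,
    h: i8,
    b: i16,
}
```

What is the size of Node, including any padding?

40 bytes

Vec3: 0..4  pitch  (4B, 4-aligned); 4..6  mip_level  (2B, 2-aligned); 6..7  channels  (1B, 1-aligned); 7..8  -- padding (1B); 8..10  depth  (2B, 2-aligned); 10..12  -- tail padding (2B); sizeof = 12, alignof = 4
0..8  c  (8B, 8-aligned)
8..9  a  (1B, 1-aligned)
9..12  -- padding (3B)
12..24  f  (12B, 4-aligned)
24..26  d  (2B, 2-aligned)
26..28  g  (2B, 2-aligned)
28..30  e  (2B, 2-aligned)
30..31  h  (1B, 1-aligned)
31..32  -- padding (1B)
32..34  b  (2B, 2-aligned)
34..40  -- tail padding (6B)
sizeof = 40, alignof = 8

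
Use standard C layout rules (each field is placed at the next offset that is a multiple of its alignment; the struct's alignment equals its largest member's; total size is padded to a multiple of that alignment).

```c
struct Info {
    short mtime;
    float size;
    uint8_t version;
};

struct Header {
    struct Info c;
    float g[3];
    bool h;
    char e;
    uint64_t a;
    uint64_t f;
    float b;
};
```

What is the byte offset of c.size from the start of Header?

4

Info: 0..2  mtime  (2B, 2-aligned); 2..4  -- padding (2B); 4..8  size  (4B, 4-aligned); 8..9  version  (1B, 1-aligned); 9..12  -- tail padding (3B); sizeof = 12, alignof = 4
0..12  c  (12B, 4-aligned)
within Info: size at 4
0 + 4 = 4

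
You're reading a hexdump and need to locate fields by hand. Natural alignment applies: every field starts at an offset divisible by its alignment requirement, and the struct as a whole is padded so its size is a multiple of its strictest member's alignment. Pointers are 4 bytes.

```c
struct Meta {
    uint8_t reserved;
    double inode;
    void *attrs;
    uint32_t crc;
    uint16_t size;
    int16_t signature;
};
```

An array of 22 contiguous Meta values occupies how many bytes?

704

reserved at 0 (size 1, align 1) → ends 1
pad 7 to align 8 for inode
inode at 8 (size 8, align 8) → ends 16
attrs at 16 (size 4, align 4) → ends 20
crc at 20 (size 4, align 4) → ends 24
size at 24 (size 2, align 2) → ends 26
signature at 26 (size 2, align 2) → ends 28
tail pad 4 to reach multiple of 8
total 32 bytes, alignment 8
array of 22: 22 × 32 = 704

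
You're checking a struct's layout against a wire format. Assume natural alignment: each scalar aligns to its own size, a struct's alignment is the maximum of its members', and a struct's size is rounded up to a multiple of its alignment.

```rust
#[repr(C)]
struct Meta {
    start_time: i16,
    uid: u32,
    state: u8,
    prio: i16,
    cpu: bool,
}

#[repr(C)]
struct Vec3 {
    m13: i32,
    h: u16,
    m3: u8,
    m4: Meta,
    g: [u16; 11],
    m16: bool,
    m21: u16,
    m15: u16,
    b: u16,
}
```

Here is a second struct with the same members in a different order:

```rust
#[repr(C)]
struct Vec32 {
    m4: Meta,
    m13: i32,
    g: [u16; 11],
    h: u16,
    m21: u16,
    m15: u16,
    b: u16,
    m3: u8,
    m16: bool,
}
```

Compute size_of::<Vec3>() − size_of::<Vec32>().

Meta: 0..2  start_time  (2B, 2-aligned); 2..4  -- padding (2B); 4..8  uid  (4B, 4-aligned); 8..9  state  (1B, 1-aligned); 9..10  -- padding (1B); 10..12  prio  (2B, 2-aligned); 12..13  cpu  (1B, 1-aligned); 13..16  -- tail padding (3B); sizeof = 16, alignof = 4
0..4  m13  (4B, 4-aligned)
4..6  h  (2B, 2-aligned)
6..7  m3  (1B, 1-aligned)
7..8  -- padding (1B)
8..24  m4  (16B, 4-aligned)
24..46  g  (22B, 2-aligned)
46..47  m16  (1B, 1-aligned)
47..48  -- padding (1B)
48..50  m21  (2B, 2-aligned)
50..52  m15  (2B, 2-aligned)
52..54  b  (2B, 2-aligned)
54..56  -- tail padding (2B)
sizeof = 56, alignof = 4
— Vec32 —
0..16  m4  (16B, 4-aligned)
16..20  m13  (4B, 4-aligned)
20..42  g  (22B, 2-aligned)
42..44  h  (2B, 2-aligned)
44..46  m21  (2B, 2-aligned)
46..48  m15  (2B, 2-aligned)
48..50  b  (2B, 2-aligned)
50..51  m3  (1B, 1-aligned)
51..52  m16  (1B, 1-aligned)
sizeof = 52, alignof = 4
56 − 52 = 4

4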